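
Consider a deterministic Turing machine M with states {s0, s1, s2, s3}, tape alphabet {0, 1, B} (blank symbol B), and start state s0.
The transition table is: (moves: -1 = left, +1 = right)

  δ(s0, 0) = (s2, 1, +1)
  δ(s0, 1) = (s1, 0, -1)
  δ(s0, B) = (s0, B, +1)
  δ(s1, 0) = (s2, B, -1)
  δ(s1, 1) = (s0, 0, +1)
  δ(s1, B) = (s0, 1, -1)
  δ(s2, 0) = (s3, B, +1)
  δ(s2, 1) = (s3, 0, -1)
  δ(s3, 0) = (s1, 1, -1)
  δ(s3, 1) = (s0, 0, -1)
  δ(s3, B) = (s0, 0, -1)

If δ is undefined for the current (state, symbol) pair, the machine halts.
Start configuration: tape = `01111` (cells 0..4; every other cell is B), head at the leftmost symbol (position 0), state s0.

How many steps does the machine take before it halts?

s0 | B[0]1111B   read 0 → write 1, move +1, go to s2
s2 | B1[1]111B   read 1 → write 0, move -1, go to s3
s3 | B[1]0111B   read 1 → write 0, move -1, go to s0
s0 | [B]00111B   read B → write B, move +1, go to s0
s0 | B[0]0111B   read 0 → write 1, move +1, go to s2
s2 | B1[0]111B   read 0 → write B, move +1, go to s3
s3 | B1B[1]11B   read 1 → write 0, move -1, go to s0
s0 | B1[B]011B   read B → write B, move +1, go to s0
s0 | B1B[0]11B   read 0 → write 1, move +1, go to s2
s2 | B1B1[1]1B   read 1 → write 0, move -1, go to s3
s3 | B1B[1]01B   read 1 → write 0, move -1, go to s0
s0 | B1[B]001B   read B → write B, move +1, go to s0
s0 | B1B[0]01B   read 0 → write 1, move +1, go to s2
s2 | B1B1[0]1B   read 0 → write B, move +1, go to s3
s3 | B1B1B[1]B   read 1 → write 0, move -1, go to s0
s0 | B1B1[B]0B   read B → write B, move +1, go to s0
s0 | B1B1B[0]B   read 0 → write 1, move +1, go to s2
s2 | B1B1B1[B]
M halts after 17 transitions.

17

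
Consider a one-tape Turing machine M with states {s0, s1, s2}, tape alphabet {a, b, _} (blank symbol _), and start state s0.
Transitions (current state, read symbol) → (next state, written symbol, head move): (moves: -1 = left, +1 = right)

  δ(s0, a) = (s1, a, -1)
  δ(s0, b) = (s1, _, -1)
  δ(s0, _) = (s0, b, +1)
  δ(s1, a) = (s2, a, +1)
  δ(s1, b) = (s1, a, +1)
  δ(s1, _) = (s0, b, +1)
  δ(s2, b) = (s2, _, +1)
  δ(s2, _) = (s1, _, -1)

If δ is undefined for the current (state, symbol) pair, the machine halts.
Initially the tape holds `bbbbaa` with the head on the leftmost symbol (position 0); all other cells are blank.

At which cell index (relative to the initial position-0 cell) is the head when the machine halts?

state=s0 head=0 tape=_[b]bbbaa   (s0,b)→(s1,_,-1)
state=s1 head=-1 tape=[_]_bbbaa   (s1,_)→(s0,b,+1)
state=s0 head=0 tape=b[_]bbbaa   (s0,_)→(s0,b,+1)
state=s0 head=1 tape=bb[b]bbaa   (s0,b)→(s1,_,-1)
state=s1 head=0 tape=b[b]_bbaa   (s1,b)→(s1,a,+1)
state=s1 head=1 tape=ba[_]bbaa   (s1,_)→(s0,b,+1)
state=s0 head=2 tape=bab[b]baa   (s0,b)→(s1,_,-1)
state=s1 head=1 tape=ba[b]_baa   (s1,b)→(s1,a,+1)
state=s1 head=2 tape=baa[_]baa   (s1,_)→(s0,b,+1)
state=s0 head=3 tape=baab[b]aa   (s0,b)→(s1,_,-1)
state=s1 head=2 tape=baa[b]_aa   (s1,b)→(s1,a,+1)
state=s1 head=3 tape=baaa[_]aa   (s1,_)→(s0,b,+1)
state=s0 head=4 tape=baaab[a]a   (s0,a)→(s1,a,-1)
state=s1 head=3 tape=baaa[b]aa   (s1,b)→(s1,a,+1)
state=s1 head=4 tape=baaaa[a]a   (s1,a)→(s2,a,+1)
state=s2 head=5 tape=baaaaa[a]
At halt the head is at cell 5.

5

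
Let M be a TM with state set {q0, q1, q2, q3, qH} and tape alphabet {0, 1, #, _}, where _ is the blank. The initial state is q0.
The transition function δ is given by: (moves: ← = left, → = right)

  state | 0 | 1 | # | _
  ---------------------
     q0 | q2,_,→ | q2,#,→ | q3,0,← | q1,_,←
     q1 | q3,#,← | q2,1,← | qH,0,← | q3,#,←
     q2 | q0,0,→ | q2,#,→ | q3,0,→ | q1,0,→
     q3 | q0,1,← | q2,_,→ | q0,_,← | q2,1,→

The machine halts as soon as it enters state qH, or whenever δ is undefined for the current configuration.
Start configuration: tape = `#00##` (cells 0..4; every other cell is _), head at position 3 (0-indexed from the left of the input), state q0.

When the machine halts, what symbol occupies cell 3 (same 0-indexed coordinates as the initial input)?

0

state=q0 head=3 tape=#00[#]#_   (q0,#)→(q3,0,←)
state=q3 head=2 tape=#0[0]0#_   (q3,0)→(q0,1,←)
state=q0 head=1 tape=#[0]10#_   (q0,0)→(q2,_,→)
state=q2 head=2 tape=#_[1]0#_   (q2,1)→(q2,#,→)
state=q2 head=3 tape=#_#[0]#_   (q2,0)→(q0,0,→)
state=q0 head=4 tape=#_#0[#]_   (q0,#)→(q3,0,←)
state=q3 head=3 tape=#_#[0]0_   (q3,0)→(q0,1,←)
state=q0 head=2 tape=#_[#]10_   (q0,#)→(q3,0,←)
state=q3 head=1 tape=#[_]010_   (q3,_)→(q2,1,→)
state=q2 head=2 tape=#1[0]10_   (q2,0)→(q0,0,→)
state=q0 head=3 tape=#10[1]0_   (q0,1)→(q2,#,→)
state=q2 head=4 tape=#10#[0]_   (q2,0)→(q0,0,→)
state=q0 head=5 tape=#10#0[_]   (q0,_)→(q1,_,←)
state=q1 head=4 tape=#10#[0]_   (q1,0)→(q3,#,←)
state=q3 head=3 tape=#10[#]#_   (q3,#)→(q0,_,←)
state=q0 head=2 tape=#1[0]_#_   (q0,0)→(q2,_,→)
state=q2 head=3 tape=#1_[_]#_   (q2,_)→(q1,0,→)
state=q1 head=4 tape=#1_0[#]_   (q1,#)→(qH,0,←)
state=qH head=3 tape=#1_[0]0_
Cell 3 holds 0 when M halts.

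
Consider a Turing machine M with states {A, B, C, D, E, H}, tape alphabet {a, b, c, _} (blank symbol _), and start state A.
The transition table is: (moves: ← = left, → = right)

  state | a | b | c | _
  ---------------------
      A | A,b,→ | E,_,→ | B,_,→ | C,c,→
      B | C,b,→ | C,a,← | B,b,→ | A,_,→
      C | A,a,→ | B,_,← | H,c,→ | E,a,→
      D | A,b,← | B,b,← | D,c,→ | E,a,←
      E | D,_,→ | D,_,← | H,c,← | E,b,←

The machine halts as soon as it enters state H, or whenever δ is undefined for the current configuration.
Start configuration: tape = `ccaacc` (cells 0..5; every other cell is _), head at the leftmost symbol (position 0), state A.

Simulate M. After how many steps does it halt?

state=A head=0 tape=[c]caacc_____   (A,c)→(B,_,→)
state=B head=1 tape=_[c]aacc_____   (B,c)→(B,b,→)
state=B head=2 tape=_b[a]acc_____   (B,a)→(C,b,→)
state=C head=3 tape=_bb[a]cc_____   (C,a)→(A,a,→)
state=A head=4 tape=_bba[c]c_____   (A,c)→(B,_,→)
state=B head=5 tape=_bba_[c]_____   (B,c)→(B,b,→)
state=B head=6 tape=_bba_b[_]____   (B,_)→(A,_,→)
state=A head=7 tape=_bba_b_[_]___   (A,_)→(C,c,→)
state=C head=8 tape=_bba_b_c[_]__   (C,_)→(E,a,→)
state=E head=9 tape=_bba_b_ca[_]_   (E,_)→(E,b,←)
state=E head=8 tape=_bba_b_c[a]b_   (E,a)→(D,_,→)
state=D head=9 tape=_bba_b_c_[b]_   (D,b)→(B,b,←)
state=B head=8 tape=_bba_b_c[_]b_   (B,_)→(A,_,→)
state=A head=9 tape=_bba_b_c_[b]_   (A,b)→(E,_,→)
state=E head=10 tape=_bba_b_c__[_]   (E,_)→(E,b,←)
state=E head=9 tape=_bba_b_c_[_]b   (E,_)→(E,b,←)
state=E head=8 tape=_bba_b_c[_]bb   (E,_)→(E,b,←)
state=E head=7 tape=_bba_b_[c]bbb   (E,c)→(H,c,←)
state=H head=6 tape=_bba_b[_]cbbb
M halts after 18 transitions.

18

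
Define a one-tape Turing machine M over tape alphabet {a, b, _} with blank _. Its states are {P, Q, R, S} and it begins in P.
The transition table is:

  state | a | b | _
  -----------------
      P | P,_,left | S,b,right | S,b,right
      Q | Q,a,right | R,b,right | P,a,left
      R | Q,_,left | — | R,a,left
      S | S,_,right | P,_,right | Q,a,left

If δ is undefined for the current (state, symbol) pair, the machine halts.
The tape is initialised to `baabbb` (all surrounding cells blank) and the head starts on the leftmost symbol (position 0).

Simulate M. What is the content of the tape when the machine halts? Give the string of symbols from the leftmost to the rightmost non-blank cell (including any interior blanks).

b___b_ba

P | [b]aabbb__   read b → write b, move right, go to S
S | b[a]abbb__   read a → write _, move right, go to S
S | b_[a]bbb__   read a → write _, move right, go to S
S | b__[b]bb__   read b → write _, move right, go to P
P | b___[b]b__   read b → write b, move right, go to S
S | b___b[b]__   read b → write _, move right, go to P
P | b___b_[_]_   read _ → write b, move right, go to S
S | b___b_b[_]   read _ → write a, move left, go to Q
Q | b___b_[b]a   read b → write b, move right, go to R
R | b___b_b[a]   read a → write _, move left, go to Q
Q | b___b_[b]_   read b → write b, move right, go to R
R | b___b_b[_]   read _ → write a, move left, go to R
R | b___b_[b]a
The non-blank tape span at halt is b___b_ba.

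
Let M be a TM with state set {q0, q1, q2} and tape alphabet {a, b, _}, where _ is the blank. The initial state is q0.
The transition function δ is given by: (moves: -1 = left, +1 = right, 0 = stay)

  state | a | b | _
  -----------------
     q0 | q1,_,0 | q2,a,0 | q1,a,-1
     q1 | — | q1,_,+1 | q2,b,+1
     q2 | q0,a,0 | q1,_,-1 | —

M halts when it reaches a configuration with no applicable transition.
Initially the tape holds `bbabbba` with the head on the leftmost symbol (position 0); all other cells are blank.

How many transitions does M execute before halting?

state=q0 head=0 tape=[b]babbba_   (q0,b)→(q2,a,0)
state=q2 head=0 tape=[a]babbba_   (q2,a)→(q0,a,0)
state=q0 head=0 tape=[a]babbba_   (q0,a)→(q1,_,0)
state=q1 head=0 tape=[_]babbba_   (q1,_)→(q2,b,+1)
state=q2 head=1 tape=b[b]abbba_   (q2,b)→(q1,_,-1)
state=q1 head=0 tape=[b]_abbba_   (q1,b)→(q1,_,+1)
state=q1 head=1 tape=_[_]abbba_   (q1,_)→(q2,b,+1)
state=q2 head=2 tape=_b[a]bbba_   (q2,a)→(q0,a,0)
state=q0 head=2 tape=_b[a]bbba_   (q0,a)→(q1,_,0)
state=q1 head=2 tape=_b[_]bbba_   (q1,_)→(q2,b,+1)
state=q2 head=3 tape=_bb[b]bba_   (q2,b)→(q1,_,-1)
state=q1 head=2 tape=_b[b]_bba_   (q1,b)→(q1,_,+1)
state=q1 head=3 tape=_b_[_]bba_   (q1,_)→(q2,b,+1)
state=q2 head=4 tape=_b_b[b]ba_   (q2,b)→(q1,_,-1)
state=q1 head=3 tape=_b_[b]_ba_   (q1,b)→(q1,_,+1)
state=q1 head=4 tape=_b__[_]ba_   (q1,_)→(q2,b,+1)
state=q2 head=5 tape=_b__b[b]a_   (q2,b)→(q1,_,-1)
state=q1 head=4 tape=_b__[b]_a_   (q1,b)→(q1,_,+1)
state=q1 head=5 tape=_b___[_]a_   (q1,_)→(q2,b,+1)
state=q2 head=6 tape=_b___b[a]_   (q2,a)→(q0,a,0)
state=q0 head=6 tape=_b___b[a]_   (q0,a)→(q1,_,0)
state=q1 head=6 tape=_b___b[_]_   (q1,_)→(q2,b,+1)
state=q2 head=7 tape=_b___bb[_]
M halts after 22 transitions.

22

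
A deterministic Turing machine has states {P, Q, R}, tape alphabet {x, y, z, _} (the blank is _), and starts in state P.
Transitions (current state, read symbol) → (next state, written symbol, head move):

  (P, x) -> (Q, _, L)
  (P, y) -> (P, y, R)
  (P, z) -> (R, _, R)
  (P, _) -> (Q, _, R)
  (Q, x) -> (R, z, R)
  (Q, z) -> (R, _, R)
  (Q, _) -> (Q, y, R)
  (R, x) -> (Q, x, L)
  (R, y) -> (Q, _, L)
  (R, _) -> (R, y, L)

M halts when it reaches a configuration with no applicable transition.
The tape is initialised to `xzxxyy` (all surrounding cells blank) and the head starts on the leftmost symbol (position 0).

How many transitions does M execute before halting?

state=P head=0 tape=_[x]zxxyy   (P,x)→(Q,_,L)
state=Q head=-1 tape=[_]_zxxyy   (Q,_)→(Q,y,R)
state=Q head=0 tape=y[_]zxxyy   (Q,_)→(Q,y,R)
state=Q head=1 tape=yy[z]xxyy   (Q,z)→(R,_,R)
state=R head=2 tape=yy_[x]xyy   (R,x)→(Q,x,L)
state=Q head=1 tape=yy[_]xxyy   (Q,_)→(Q,y,R)
state=Q head=2 tape=yyy[x]xyy   (Q,x)→(R,z,R)
state=R head=3 tape=yyyz[x]yy   (R,x)→(Q,x,L)
state=Q head=2 tape=yyy[z]xyy   (Q,z)→(R,_,R)
state=R head=3 tape=yyy_[x]yy   (R,x)→(Q,x,L)
state=Q head=2 tape=yyy[_]xyy   (Q,_)→(Q,y,R)
state=Q head=3 tape=yyyy[x]yy   (Q,x)→(R,z,R)
state=R head=4 tape=yyyyz[y]y   (R,y)→(Q,_,L)
state=Q head=3 tape=yyyy[z]_y   (Q,z)→(R,_,R)
state=R head=4 tape=yyyy_[_]y   (R,_)→(R,y,L)
state=R head=3 tape=yyyy[_]yy   (R,_)→(R,y,L)
state=R head=2 tape=yyy[y]yyy   (R,y)→(Q,_,L)
state=Q head=1 tape=yy[y]_yyy
M halts after 17 transitions.

17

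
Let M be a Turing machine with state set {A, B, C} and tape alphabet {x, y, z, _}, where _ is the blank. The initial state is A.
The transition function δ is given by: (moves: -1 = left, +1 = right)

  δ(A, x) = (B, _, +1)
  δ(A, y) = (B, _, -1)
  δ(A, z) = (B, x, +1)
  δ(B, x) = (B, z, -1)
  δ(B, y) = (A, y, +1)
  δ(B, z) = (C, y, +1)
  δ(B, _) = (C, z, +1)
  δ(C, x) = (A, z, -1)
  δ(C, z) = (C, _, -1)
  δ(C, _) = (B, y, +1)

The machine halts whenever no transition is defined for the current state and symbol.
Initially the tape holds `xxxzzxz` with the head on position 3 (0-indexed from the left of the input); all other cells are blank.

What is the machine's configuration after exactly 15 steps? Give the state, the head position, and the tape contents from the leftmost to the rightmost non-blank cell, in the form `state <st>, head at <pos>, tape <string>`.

A | __xxx[z]zxz   read z → write x, move +1, go to B
B | __xxxx[z]xz   read z → write y, move +1, go to C
C | __xxxxy[x]z   read x → write z, move -1, go to A
A | __xxxx[y]zz   read y → write _, move -1, go to B
B | __xxx[x]_zz   read x → write z, move -1, go to B
B | __xx[x]z_zz   read x → write z, move -1, go to B
B | __x[x]zz_zz   read x → write z, move -1, go to B
B | __[x]zzz_zz   read x → write z, move -1, go to B
B | _[_]zzzz_zz   read _ → write z, move +1, go to C
C | _z[z]zzz_zz   read z → write _, move -1, go to C
C | _[z]_zzz_zz   read z → write _, move -1, go to C
C | [_]__zzz_zz   read _ → write y, move +1, go to B
B | y[_]_zzz_zz   read _ → write z, move +1, go to C
C | yz[_]zzz_zz   read _ → write y, move +1, go to B
B | yzy[z]zz_zz   read z → write y, move +1, go to C
C | yzyy[z]z_zz
After 15 steps: state C, head at 2, tape yzyyzz_zz.

state C, head at 2, tape yzyyzz_zz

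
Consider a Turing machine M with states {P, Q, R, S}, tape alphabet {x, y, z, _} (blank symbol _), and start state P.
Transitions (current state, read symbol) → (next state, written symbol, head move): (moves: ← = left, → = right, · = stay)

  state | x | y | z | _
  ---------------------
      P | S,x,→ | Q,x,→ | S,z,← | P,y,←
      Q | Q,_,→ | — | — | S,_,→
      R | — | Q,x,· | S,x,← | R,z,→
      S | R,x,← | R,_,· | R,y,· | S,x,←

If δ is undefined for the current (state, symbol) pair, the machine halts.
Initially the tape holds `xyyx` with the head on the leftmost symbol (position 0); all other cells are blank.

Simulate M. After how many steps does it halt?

28

state=P head=0 tape=_[x]yyx____   (P,x)→(S,x,→)
state=S head=1 tape=_x[y]yx____   (S,y)→(R,_,·)
state=R head=1 tape=_x[_]yx____   (R,_)→(R,z,→)
state=R head=2 tape=_xz[y]x____   (R,y)→(Q,x,·)
state=Q head=2 tape=_xz[x]x____   (Q,x)→(Q,_,→)
state=Q head=3 tape=_xz_[x]____   (Q,x)→(Q,_,→)
state=Q head=4 tape=_xz__[_]___   (Q,_)→(S,_,→)
state=S head=5 tape=_xz___[_]__   (S,_)→(S,x,←)
state=S head=4 tape=_xz__[_]x__   (S,_)→(S,x,←)
state=S head=3 tape=_xz_[_]xx__   (S,_)→(S,x,←)
state=S head=2 tape=_xz[_]xxx__   (S,_)→(S,x,←)
state=S head=1 tape=_x[z]xxxx__   (S,z)→(R,y,·)
state=R head=1 tape=_x[y]xxxx__   (R,y)→(Q,x,·)
state=Q head=1 tape=_x[x]xxxx__   (Q,x)→(Q,_,→)
state=Q head=2 tape=_x_[x]xxx__   (Q,x)→(Q,_,→)
state=Q head=3 tape=_x__[x]xx__   (Q,x)→(Q,_,→)
state=Q head=4 tape=_x___[x]x__   (Q,x)→(Q,_,→)
state=Q head=5 tape=_x____[x]__   (Q,x)→(Q,_,→)
state=Q head=6 tape=_x_____[_]_   (Q,_)→(S,_,→)
state=S head=7 tape=_x______[_]   (S,_)→(S,x,←)
state=S head=6 tape=_x_____[_]x   (S,_)→(S,x,←)
state=S head=5 tape=_x____[_]xx   (S,_)→(S,x,←)
state=S head=4 tape=_x___[_]xxx   (S,_)→(S,x,←)
state=S head=3 tape=_x__[_]xxxx   (S,_)→(S,x,←)
state=S head=2 tape=_x_[_]xxxxx   (S,_)→(S,x,←)
state=S head=1 tape=_x[_]xxxxxx   (S,_)→(S,x,←)
state=S head=0 tape=_[x]xxxxxxx   (S,x)→(R,x,←)
state=R head=-1 tape=[_]xxxxxxxx   (R,_)→(R,z,→)
state=R head=0 tape=z[x]xxxxxxx
M halts after 28 transitions.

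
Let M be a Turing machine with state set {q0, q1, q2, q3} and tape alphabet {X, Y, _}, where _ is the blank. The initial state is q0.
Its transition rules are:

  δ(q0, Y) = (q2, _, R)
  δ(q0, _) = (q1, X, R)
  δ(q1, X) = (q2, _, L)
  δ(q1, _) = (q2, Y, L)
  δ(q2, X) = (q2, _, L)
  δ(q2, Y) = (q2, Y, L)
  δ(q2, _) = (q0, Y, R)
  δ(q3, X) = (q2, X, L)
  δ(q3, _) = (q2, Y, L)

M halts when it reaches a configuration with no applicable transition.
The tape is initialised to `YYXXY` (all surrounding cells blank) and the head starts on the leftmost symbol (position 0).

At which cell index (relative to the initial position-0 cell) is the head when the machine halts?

state=q0 head=0 tape=_[Y]YXXY   (q0,Y)→(q2,_,R)
state=q2 head=1 tape=__[Y]XXY   (q2,Y)→(q2,Y,L)
state=q2 head=0 tape=_[_]YXXY   (q2,_)→(q0,Y,R)
state=q0 head=1 tape=_Y[Y]XXY   (q0,Y)→(q2,_,R)
state=q2 head=2 tape=_Y_[X]XY   (q2,X)→(q2,_,L)
state=q2 head=1 tape=_Y[_]_XY   (q2,_)→(q0,Y,R)
state=q0 head=2 tape=_YY[_]XY   (q0,_)→(q1,X,R)
state=q1 head=3 tape=_YYX[X]Y   (q1,X)→(q2,_,L)
state=q2 head=2 tape=_YY[X]_Y   (q2,X)→(q2,_,L)
state=q2 head=1 tape=_Y[Y]__Y   (q2,Y)→(q2,Y,L)
state=q2 head=0 tape=_[Y]Y__Y   (q2,Y)→(q2,Y,L)
state=q2 head=-1 tape=[_]YY__Y   (q2,_)→(q0,Y,R)
state=q0 head=0 tape=Y[Y]Y__Y   (q0,Y)→(q2,_,R)
state=q2 head=1 tape=Y_[Y]__Y   (q2,Y)→(q2,Y,L)
state=q2 head=0 tape=Y[_]Y__Y   (q2,_)→(q0,Y,R)
state=q0 head=1 tape=YY[Y]__Y   (q0,Y)→(q2,_,R)
state=q2 head=2 tape=YY_[_]_Y   (q2,_)→(q0,Y,R)
state=q0 head=3 tape=YY_Y[_]Y   (q0,_)→(q1,X,R)
state=q1 head=4 tape=YY_YX[Y]
At halt the head is at cell 4.

4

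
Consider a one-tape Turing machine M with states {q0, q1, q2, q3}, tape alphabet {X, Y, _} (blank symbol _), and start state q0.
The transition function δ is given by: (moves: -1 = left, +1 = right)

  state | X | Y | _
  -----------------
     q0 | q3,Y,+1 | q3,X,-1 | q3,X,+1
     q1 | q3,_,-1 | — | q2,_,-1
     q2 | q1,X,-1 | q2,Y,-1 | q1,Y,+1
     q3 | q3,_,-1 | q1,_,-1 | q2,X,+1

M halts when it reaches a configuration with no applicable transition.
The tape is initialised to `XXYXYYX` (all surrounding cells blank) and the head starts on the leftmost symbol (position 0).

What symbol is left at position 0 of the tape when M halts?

_

q0 | ___[X]XYXYYX   read X → write Y, move +1, go to q3
q3 | ___Y[X]YXYYX   read X → write _, move -1, go to q3
q3 | ___[Y]_YXYYX   read Y → write _, move -1, go to q1
q1 | __[_]__YXYYX   read _ → write _, move -1, go to q2
q2 | _[_]___YXYYX   read _ → write Y, move +1, go to q1
q1 | _Y[_]__YXYYX   read _ → write _, move -1, go to q2
q2 | _[Y]___YXYYX   read Y → write Y, move -1, go to q2
q2 | [_]Y___YXYYX   read _ → write Y, move +1, go to q1
q1 | Y[Y]___YXYYX
Cell 0 holds _ when M halts.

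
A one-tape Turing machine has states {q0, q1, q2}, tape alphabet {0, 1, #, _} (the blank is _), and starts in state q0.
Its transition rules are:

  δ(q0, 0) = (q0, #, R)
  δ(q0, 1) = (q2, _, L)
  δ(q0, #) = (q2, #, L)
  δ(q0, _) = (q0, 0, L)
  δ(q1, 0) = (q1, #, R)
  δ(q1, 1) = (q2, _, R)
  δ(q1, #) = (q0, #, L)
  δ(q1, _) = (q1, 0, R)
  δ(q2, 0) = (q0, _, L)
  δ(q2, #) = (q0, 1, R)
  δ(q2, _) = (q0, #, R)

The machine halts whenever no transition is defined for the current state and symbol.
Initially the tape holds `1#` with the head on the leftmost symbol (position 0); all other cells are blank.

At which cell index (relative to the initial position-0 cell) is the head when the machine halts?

q0 | __[1]#   read 1 → write _, move L, go to q2
q2 | _[_]_#   read _ → write #, move R, go to q0
q0 | _#[_]#   read _ → write 0, move L, go to q0
q0 | _[#]0#   read # → write #, move L, go to q2
q2 | [_]#0#   read _ → write #, move R, go to q0
q0 | #[#]0#   read # → write #, move L, go to q2
q2 | [#]#0#   read # → write 1, move R, go to q0
q0 | 1[#]0#   read # → write #, move L, go to q2
q2 | [1]#0#
At halt the head is at cell -2.

-2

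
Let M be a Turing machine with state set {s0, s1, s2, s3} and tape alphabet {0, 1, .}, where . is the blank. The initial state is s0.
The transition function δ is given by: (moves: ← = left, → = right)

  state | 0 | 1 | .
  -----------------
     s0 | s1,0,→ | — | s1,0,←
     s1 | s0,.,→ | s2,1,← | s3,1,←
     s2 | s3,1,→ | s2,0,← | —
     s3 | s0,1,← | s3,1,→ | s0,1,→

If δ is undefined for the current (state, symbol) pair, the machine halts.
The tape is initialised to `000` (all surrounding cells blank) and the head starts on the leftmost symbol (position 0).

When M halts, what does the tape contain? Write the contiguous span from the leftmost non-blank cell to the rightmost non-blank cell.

00010

s0 | [0]00...   read 0 → write 0, move →, go to s1
s1 | 0[0]0...   read 0 → write ., move →, go to s0
s0 | 0.[0]...   read 0 → write 0, move →, go to s1
s1 | 0.0[.]..   read . → write 1, move ←, go to s3
s3 | 0.[0]1..   read 0 → write 1, move ←, go to s0
s0 | 0[.]11..   read . → write 0, move ←, go to s1
s1 | [0]011..   read 0 → write ., move →, go to s0
s0 | .[0]11..   read 0 → write 0, move →, go to s1
s1 | .0[1]1..   read 1 → write 1, move ←, go to s2
s2 | .[0]11..   read 0 → write 1, move →, go to s3
s3 | .1[1]1..   read 1 → write 1, move →, go to s3
s3 | .11[1]..   read 1 → write 1, move →, go to s3
s3 | .111[.].   read . → write 1, move →, go to s0
s0 | .1111[.]   read . → write 0, move ←, go to s1
s1 | .111[1]0   read 1 → write 1, move ←, go to s2
s2 | .11[1]10   read 1 → write 0, move ←, go to s2
s2 | .1[1]010   read 1 → write 0, move ←, go to s2
s2 | .[1]0010   read 1 → write 0, move ←, go to s2
s2 | [.]00010
The non-blank tape span at halt is 00010.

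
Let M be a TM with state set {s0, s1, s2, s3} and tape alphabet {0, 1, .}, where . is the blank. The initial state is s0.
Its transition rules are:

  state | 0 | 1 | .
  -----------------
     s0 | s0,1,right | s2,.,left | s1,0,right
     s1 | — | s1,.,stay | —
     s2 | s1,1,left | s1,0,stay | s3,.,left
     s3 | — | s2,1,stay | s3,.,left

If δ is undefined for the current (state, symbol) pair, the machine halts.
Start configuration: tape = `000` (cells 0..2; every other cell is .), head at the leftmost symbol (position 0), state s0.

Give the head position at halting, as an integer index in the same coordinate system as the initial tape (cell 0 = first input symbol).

4

state=s0 head=0 tape=[0]00..   (s0,0)→(s0,1,right)
state=s0 head=1 tape=1[0]0..   (s0,0)→(s0,1,right)
state=s0 head=2 tape=11[0]..   (s0,0)→(s0,1,right)
state=s0 head=3 tape=111[.].   (s0,.)→(s1,0,right)
state=s1 head=4 tape=1110[.]
At halt the head is at cell 4.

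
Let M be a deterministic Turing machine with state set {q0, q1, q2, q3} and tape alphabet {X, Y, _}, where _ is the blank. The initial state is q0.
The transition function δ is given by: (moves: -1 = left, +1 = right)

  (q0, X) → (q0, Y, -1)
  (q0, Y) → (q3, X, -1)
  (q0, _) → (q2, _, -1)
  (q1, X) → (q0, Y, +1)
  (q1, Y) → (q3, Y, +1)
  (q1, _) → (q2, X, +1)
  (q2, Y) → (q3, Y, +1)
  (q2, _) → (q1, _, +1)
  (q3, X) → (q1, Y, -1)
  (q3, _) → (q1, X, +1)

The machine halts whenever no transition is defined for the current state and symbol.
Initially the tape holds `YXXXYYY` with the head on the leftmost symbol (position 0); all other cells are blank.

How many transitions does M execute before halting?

10

state=q0 head=0 tape=__[Y]XXXYYY   (q0,Y)→(q3,X,-1)
state=q3 head=-1 tape=_[_]XXXXYYY   (q3,_)→(q1,X,+1)
state=q1 head=0 tape=_X[X]XXXYYY   (q1,X)→(q0,Y,+1)
state=q0 head=1 tape=_XY[X]XXYYY   (q0,X)→(q0,Y,-1)
state=q0 head=0 tape=_X[Y]YXXYYY   (q0,Y)→(q3,X,-1)
state=q3 head=-1 tape=_[X]XYXXYYY   (q3,X)→(q1,Y,-1)
state=q1 head=-2 tape=[_]YXYXXYYY   (q1,_)→(q2,X,+1)
state=q2 head=-1 tape=X[Y]XYXXYYY   (q2,Y)→(q3,Y,+1)
state=q3 head=0 tape=XY[X]YXXYYY   (q3,X)→(q1,Y,-1)
state=q1 head=-1 tape=X[Y]YYXXYYY   (q1,Y)→(q3,Y,+1)
state=q3 head=0 tape=XY[Y]YXXYYY
M halts after 10 transitions.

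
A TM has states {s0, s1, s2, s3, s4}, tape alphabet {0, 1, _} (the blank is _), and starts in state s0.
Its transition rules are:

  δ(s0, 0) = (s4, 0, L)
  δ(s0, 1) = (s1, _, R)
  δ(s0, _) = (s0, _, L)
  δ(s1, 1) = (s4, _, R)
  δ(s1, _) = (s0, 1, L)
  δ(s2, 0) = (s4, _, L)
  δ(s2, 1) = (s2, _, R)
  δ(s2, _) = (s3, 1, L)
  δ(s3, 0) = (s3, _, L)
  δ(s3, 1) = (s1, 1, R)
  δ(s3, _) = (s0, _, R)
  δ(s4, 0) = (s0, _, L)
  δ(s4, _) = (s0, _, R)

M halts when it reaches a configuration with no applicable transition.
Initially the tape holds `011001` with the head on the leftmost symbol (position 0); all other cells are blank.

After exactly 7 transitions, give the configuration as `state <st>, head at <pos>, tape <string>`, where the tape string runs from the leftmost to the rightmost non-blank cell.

state s4, head at -1, tape 011001

state=s0 head=0 tape=_[0]11001   (s0,0)→(s4,0,L)
state=s4 head=-1 tape=[_]011001   (s4,_)→(s0,_,R)
state=s0 head=0 tape=_[0]11001   (s0,0)→(s4,0,L)
state=s4 head=-1 tape=[_]011001   (s4,_)→(s0,_,R)
state=s0 head=0 tape=_[0]11001   (s0,0)→(s4,0,L)
state=s4 head=-1 tape=[_]011001   (s4,_)→(s0,_,R)
state=s0 head=0 tape=_[0]11001   (s0,0)→(s4,0,L)
state=s4 head=-1 tape=[_]011001
After 7 steps: state s4, head at -1, tape 011001.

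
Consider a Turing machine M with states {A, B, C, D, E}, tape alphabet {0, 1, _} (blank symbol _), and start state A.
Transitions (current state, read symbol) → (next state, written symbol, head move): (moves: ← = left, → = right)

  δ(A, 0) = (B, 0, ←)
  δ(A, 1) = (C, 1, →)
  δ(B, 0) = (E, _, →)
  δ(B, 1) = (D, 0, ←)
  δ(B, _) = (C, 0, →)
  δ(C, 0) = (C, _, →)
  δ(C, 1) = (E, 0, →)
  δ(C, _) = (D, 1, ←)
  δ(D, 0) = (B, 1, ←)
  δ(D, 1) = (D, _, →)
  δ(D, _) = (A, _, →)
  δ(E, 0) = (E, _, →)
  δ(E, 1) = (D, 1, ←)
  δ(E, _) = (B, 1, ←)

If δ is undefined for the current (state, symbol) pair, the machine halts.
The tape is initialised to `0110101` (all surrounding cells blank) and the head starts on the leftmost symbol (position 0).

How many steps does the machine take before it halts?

30

A | _[0]110101____   read 0 → write 0, move ←, go to B
B | [_]0110101____   read _ → write 0, move →, go to C
C | 0[0]110101____   read 0 → write _, move →, go to C
C | 0_[1]10101____   read 1 → write 0, move →, go to E
E | 0_0[1]0101____   read 1 → write 1, move ←, go to D
D | 0_[0]10101____   read 0 → write 1, move ←, go to B
B | 0[_]110101____   read _ → write 0, move →, go to C
C | 00[1]10101____   read 1 → write 0, move →, go to E
E | 000[1]0101____   read 1 → write 1, move ←, go to D
D | 00[0]10101____   read 0 → write 1, move ←, go to B
B | 0[0]110101____   read 0 → write _, move →, go to E
E | 0_[1]10101____   read 1 → write 1, move ←, go to D
D | 0[_]110101____   read _ → write _, move →, go to A
A | 0_[1]10101____   read 1 → write 1, move →, go to C
C | 0_1[1]0101____   read 1 → write 0, move →, go to E
E | 0_10[0]101____   read 0 → write _, move →, go to E
E | 0_10_[1]01____   read 1 → write 1, move ←, go to D
D | 0_10[_]101____   read _ → write _, move →, go to A
A | 0_10_[1]01____   read 1 → write 1, move →, go to C
C | 0_10_1[0]1____   read 0 → write _, move →, go to C
C | 0_10_1_[1]____   read 1 → write 0, move →, go to E
E | 0_10_1_0[_]___   read _ → write 1, move ←, go to B
B | 0_10_1_[0]1___   read 0 → write _, move →, go to E
E | 0_10_1__[1]___   read 1 → write 1, move ←, go to D
D | 0_10_1_[_]1___   read _ → write _, move →, go to A
A | 0_10_1__[1]___   read 1 → write 1, move →, go to C
C | 0_10_1__1[_]__   read _ → write 1, move ←, go to D
D | 0_10_1__[1]1__   read 1 → write _, move →, go to D
D | 0_10_1___[1]__   read 1 → write _, move →, go to D
D | 0_10_1____[_]_   read _ → write _, move →, go to A
A | 0_10_1_____[_]
M halts after 30 transitions.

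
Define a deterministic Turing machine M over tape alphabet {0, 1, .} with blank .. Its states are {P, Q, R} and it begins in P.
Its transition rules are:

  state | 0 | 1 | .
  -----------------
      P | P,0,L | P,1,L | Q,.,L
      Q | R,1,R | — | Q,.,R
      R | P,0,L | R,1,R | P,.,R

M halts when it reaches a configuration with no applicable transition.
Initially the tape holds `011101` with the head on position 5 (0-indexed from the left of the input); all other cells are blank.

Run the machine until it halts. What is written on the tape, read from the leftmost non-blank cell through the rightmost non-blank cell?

state=P head=5 tape=..01110[1]   (P,1)→(P,1,L)
state=P head=4 tape=..0111[0]1   (P,0)→(P,0,L)
state=P head=3 tape=..011[1]01   (P,1)→(P,1,L)
state=P head=2 tape=..01[1]101   (P,1)→(P,1,L)
state=P head=1 tape=..0[1]1101   (P,1)→(P,1,L)
state=P head=0 tape=..[0]11101   (P,0)→(P,0,L)
state=P head=-1 tape=.[.]011101   (P,.)→(Q,.,L)
state=Q head=-2 tape=[.].011101   (Q,.)→(Q,.,R)
state=Q head=-1 tape=.[.]011101   (Q,.)→(Q,.,R)
state=Q head=0 tape=..[0]11101   (Q,0)→(R,1,R)
state=R head=1 tape=..1[1]1101   (R,1)→(R,1,R)
state=R head=2 tape=..11[1]101   (R,1)→(R,1,R)
state=R head=3 tape=..111[1]01   (R,1)→(R,1,R)
state=R head=4 tape=..1111[0]1   (R,0)→(P,0,L)
state=P head=3 tape=..111[1]01   (P,1)→(P,1,L)
state=P head=2 tape=..11[1]101   (P,1)→(P,1,L)
state=P head=1 tape=..1[1]1101   (P,1)→(P,1,L)
state=P head=0 tape=..[1]11101   (P,1)→(P,1,L)
state=P head=-1 tape=.[.]111101   (P,.)→(Q,.,L)
state=Q head=-2 tape=[.].111101   (Q,.)→(Q,.,R)
state=Q head=-1 tape=.[.]111101   (Q,.)→(Q,.,R)
state=Q head=0 tape=..[1]11101
The non-blank tape span at halt is 111101.

111101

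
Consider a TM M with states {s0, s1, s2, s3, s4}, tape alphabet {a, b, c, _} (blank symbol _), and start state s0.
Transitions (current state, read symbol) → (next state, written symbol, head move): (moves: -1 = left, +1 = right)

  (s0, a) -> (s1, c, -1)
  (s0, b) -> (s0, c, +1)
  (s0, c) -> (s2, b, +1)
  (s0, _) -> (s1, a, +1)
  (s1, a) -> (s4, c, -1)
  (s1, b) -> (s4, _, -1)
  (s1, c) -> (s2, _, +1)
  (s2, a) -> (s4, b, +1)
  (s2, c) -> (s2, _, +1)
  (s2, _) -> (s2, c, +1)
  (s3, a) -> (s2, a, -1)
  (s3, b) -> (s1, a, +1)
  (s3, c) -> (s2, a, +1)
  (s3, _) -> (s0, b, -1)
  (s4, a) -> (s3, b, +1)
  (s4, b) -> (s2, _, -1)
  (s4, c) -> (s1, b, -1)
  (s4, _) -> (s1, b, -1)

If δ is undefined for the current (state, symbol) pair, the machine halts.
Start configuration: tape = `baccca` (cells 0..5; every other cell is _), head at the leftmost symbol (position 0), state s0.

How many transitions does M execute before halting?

11

state=s0 head=0 tape=[b]accca_   (s0,b)→(s0,c,+1)
state=s0 head=1 tape=c[a]ccca_   (s0,a)→(s1,c,-1)
state=s1 head=0 tape=[c]cccca_   (s1,c)→(s2,_,+1)
state=s2 head=1 tape=_[c]ccca_   (s2,c)→(s2,_,+1)
state=s2 head=2 tape=__[c]cca_   (s2,c)→(s2,_,+1)
state=s2 head=3 tape=___[c]ca_   (s2,c)→(s2,_,+1)
state=s2 head=4 tape=____[c]a_   (s2,c)→(s2,_,+1)
state=s2 head=5 tape=_____[a]_   (s2,a)→(s4,b,+1)
state=s4 head=6 tape=_____b[_]   (s4,_)→(s1,b,-1)
state=s1 head=5 tape=_____[b]b   (s1,b)→(s4,_,-1)
state=s4 head=4 tape=____[_]_b   (s4,_)→(s1,b,-1)
state=s1 head=3 tape=___[_]b_b
M halts after 11 transitions.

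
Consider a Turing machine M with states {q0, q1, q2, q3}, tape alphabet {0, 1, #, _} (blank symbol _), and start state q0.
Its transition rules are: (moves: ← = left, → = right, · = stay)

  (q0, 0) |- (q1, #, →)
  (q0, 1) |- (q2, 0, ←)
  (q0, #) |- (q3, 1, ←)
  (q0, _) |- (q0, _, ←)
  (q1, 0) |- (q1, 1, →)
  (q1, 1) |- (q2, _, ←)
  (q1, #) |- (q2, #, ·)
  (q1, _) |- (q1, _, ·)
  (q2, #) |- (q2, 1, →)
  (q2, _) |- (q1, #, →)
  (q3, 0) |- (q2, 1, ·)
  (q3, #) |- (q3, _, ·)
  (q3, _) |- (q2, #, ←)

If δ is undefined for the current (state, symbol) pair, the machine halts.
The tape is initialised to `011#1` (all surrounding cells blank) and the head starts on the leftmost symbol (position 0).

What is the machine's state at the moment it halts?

q0 | [0]11#1   read 0 → write #, move →, go to q1
q1 | #[1]1#1   read 1 → write _, move ←, go to q2
q2 | [#]_1#1   read # → write 1, move →, go to q2
q2 | 1[_]1#1   read _ → write #, move →, go to q1
q1 | 1#[1]#1   read 1 → write _, move ←, go to q2
q2 | 1[#]_#1   read # → write 1, move →, go to q2
q2 | 11[_]#1   read _ → write #, move →, go to q1
q1 | 11#[#]1   read # → write #, move ·, go to q2
q2 | 11#[#]1   read # → write 1, move →, go to q2
q2 | 11#1[1]
No transition is defined for (q2, 1); M halts in state q2.

q2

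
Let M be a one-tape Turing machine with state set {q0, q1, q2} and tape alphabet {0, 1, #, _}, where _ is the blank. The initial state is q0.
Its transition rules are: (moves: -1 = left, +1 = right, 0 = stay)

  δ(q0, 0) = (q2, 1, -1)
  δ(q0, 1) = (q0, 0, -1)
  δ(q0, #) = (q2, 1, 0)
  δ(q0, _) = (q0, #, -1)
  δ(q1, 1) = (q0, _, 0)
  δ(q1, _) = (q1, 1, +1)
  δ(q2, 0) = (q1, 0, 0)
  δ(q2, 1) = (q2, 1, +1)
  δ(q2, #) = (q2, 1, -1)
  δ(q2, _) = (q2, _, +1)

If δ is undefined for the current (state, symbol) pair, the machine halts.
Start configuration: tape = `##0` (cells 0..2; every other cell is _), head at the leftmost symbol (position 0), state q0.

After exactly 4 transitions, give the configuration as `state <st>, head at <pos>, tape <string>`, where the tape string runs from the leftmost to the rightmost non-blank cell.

q0 | [#]#0   read # → write 1, move 0, go to q2
q2 | [1]#0   read 1 → write 1, move +1, go to q2
q2 | 1[#]0   read # → write 1, move -1, go to q2
q2 | [1]10   read 1 → write 1, move +1, go to q2
q2 | 1[1]0
After 4 steps: state q2, head at 1, tape 110.

state q2, head at 1, tape 110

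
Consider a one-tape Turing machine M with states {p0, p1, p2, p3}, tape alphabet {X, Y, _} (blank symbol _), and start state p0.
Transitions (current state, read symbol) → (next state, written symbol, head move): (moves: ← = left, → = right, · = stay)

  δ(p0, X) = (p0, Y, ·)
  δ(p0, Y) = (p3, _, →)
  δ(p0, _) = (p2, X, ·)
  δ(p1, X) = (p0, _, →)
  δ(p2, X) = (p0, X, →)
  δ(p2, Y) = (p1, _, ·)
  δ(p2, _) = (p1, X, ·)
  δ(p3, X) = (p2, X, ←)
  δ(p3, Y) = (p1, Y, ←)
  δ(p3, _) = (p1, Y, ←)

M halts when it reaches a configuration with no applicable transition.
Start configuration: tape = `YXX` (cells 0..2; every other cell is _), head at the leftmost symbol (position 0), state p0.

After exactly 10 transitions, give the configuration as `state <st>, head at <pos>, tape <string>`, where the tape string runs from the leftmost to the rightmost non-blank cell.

state p0, head at 2, tape Y

state=p0 head=0 tape=[Y]XX   (p0,Y)→(p3,_,→)
state=p3 head=1 tape=_[X]X   (p3,X)→(p2,X,←)
state=p2 head=0 tape=[_]XX   (p2,_)→(p1,X,·)
state=p1 head=0 tape=[X]XX   (p1,X)→(p0,_,→)
state=p0 head=1 tape=_[X]X   (p0,X)→(p0,Y,·)
state=p0 head=1 tape=_[Y]X   (p0,Y)→(p3,_,→)
state=p3 head=2 tape=__[X]   (p3,X)→(p2,X,←)
state=p2 head=1 tape=_[_]X   (p2,_)→(p1,X,·)
state=p1 head=1 tape=_[X]X   (p1,X)→(p0,_,→)
state=p0 head=2 tape=__[X]   (p0,X)→(p0,Y,·)
state=p0 head=2 tape=__[Y]
After 10 steps: state p0, head at 2, tape Y.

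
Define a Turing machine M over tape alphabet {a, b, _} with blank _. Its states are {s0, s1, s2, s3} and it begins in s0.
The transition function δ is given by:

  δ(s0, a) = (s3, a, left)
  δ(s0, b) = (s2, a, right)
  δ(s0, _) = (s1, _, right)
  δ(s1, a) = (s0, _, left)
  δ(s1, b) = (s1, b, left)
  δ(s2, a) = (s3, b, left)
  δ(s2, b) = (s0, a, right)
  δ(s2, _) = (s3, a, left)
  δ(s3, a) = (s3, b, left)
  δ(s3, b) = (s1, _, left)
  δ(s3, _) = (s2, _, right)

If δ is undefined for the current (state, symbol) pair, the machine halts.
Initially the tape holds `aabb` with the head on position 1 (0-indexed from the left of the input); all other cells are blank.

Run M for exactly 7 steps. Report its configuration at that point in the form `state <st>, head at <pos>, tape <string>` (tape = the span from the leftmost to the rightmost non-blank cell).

s0 | _a[a]bb   read a → write a, move left, go to s3
s3 | _[a]abb   read a → write b, move left, go to s3
s3 | [_]babb   read _ → write _, move right, go to s2
s2 | _[b]abb   read b → write a, move right, go to s0
s0 | _a[a]bb   read a → write a, move left, go to s3
s3 | _[a]abb   read a → write b, move left, go to s3
s3 | [_]babb   read _ → write _, move right, go to s2
s2 | _[b]abb
After 7 steps: state s2, head at 0, tape babb.

state s2, head at 0, tape babb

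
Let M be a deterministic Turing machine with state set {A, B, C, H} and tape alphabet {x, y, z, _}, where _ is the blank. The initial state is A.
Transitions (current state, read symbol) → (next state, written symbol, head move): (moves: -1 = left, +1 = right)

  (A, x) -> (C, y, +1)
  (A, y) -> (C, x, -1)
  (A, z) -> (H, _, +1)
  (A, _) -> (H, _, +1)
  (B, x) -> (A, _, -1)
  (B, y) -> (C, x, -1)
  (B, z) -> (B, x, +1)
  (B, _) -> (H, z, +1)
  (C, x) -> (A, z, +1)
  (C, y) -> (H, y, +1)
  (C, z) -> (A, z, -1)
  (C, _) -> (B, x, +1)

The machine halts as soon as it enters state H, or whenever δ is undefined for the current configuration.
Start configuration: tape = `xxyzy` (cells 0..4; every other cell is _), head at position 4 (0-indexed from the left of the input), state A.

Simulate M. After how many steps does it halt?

A | _xxyz[y]__   read y → write x, move -1, go to C
C | _xxy[z]x__   read z → write z, move -1, go to A
A | _xx[y]zx__   read y → write x, move -1, go to C
C | _x[x]xzx__   read x → write z, move +1, go to A
A | _xz[x]zx__   read x → write y, move +1, go to C
C | _xzy[z]x__   read z → write z, move -1, go to A
A | _xz[y]zx__   read y → write x, move -1, go to C
C | _x[z]xzx__   read z → write z, move -1, go to A
A | _[x]zxzx__   read x → write y, move +1, go to C
C | _y[z]xzx__   read z → write z, move -1, go to A
A | _[y]zxzx__   read y → write x, move -1, go to C
C | [_]xzxzx__   read _ → write x, move +1, go to B
B | x[x]zxzx__   read x → write _, move -1, go to A
A | [x]_zxzx__   read x → write y, move +1, go to C
C | y[_]zxzx__   read _ → write x, move +1, go to B
B | yx[z]xzx__   read z → write x, move +1, go to B
B | yxx[x]zx__   read x → write _, move -1, go to A
A | yx[x]_zx__   read x → write y, move +1, go to C
C | yxy[_]zx__   read _ → write x, move +1, go to B
B | yxyx[z]x__   read z → write x, move +1, go to B
B | yxyxx[x]__   read x → write _, move -1, go to A
A | yxyx[x]___   read x → write y, move +1, go to C
C | yxyxy[_]__   read _ → write x, move +1, go to B
B | yxyxyx[_]_   read _ → write z, move +1, go to H
H | yxyxyxz[_]
M halts after 24 transitions.

24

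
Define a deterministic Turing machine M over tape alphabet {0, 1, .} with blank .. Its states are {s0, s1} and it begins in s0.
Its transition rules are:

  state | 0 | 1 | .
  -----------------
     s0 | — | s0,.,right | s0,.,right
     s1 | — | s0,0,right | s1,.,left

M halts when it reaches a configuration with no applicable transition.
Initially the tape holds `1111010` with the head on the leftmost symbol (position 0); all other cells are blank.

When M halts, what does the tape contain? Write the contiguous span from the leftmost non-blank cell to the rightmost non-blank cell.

010

s0 | [1]111010   read 1 → write ., move right, go to s0
s0 | .[1]11010   read 1 → write ., move right, go to s0
s0 | ..[1]1010   read 1 → write ., move right, go to s0
s0 | ...[1]010   read 1 → write ., move right, go to s0
s0 | ....[0]10
The non-blank tape span at halt is 010.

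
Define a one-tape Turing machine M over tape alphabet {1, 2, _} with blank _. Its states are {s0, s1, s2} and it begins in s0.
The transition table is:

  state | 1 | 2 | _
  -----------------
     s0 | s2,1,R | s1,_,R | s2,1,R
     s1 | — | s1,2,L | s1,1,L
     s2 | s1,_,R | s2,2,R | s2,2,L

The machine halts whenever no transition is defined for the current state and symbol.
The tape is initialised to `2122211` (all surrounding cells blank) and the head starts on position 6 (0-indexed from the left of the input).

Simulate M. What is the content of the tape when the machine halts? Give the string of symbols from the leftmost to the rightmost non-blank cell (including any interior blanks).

state=s0 head=6 tape=212221[1]_   (s0,1)→(s2,1,R)
state=s2 head=7 tape=2122211[_]   (s2,_)→(s2,2,L)
state=s2 head=6 tape=212221[1]2   (s2,1)→(s1,_,R)
state=s1 head=7 tape=212221_[2]   (s1,2)→(s1,2,L)
state=s1 head=6 tape=212221[_]2   (s1,_)→(s1,1,L)
state=s1 head=5 tape=21222[1]12
The non-blank tape span at halt is 21222112.

21222112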